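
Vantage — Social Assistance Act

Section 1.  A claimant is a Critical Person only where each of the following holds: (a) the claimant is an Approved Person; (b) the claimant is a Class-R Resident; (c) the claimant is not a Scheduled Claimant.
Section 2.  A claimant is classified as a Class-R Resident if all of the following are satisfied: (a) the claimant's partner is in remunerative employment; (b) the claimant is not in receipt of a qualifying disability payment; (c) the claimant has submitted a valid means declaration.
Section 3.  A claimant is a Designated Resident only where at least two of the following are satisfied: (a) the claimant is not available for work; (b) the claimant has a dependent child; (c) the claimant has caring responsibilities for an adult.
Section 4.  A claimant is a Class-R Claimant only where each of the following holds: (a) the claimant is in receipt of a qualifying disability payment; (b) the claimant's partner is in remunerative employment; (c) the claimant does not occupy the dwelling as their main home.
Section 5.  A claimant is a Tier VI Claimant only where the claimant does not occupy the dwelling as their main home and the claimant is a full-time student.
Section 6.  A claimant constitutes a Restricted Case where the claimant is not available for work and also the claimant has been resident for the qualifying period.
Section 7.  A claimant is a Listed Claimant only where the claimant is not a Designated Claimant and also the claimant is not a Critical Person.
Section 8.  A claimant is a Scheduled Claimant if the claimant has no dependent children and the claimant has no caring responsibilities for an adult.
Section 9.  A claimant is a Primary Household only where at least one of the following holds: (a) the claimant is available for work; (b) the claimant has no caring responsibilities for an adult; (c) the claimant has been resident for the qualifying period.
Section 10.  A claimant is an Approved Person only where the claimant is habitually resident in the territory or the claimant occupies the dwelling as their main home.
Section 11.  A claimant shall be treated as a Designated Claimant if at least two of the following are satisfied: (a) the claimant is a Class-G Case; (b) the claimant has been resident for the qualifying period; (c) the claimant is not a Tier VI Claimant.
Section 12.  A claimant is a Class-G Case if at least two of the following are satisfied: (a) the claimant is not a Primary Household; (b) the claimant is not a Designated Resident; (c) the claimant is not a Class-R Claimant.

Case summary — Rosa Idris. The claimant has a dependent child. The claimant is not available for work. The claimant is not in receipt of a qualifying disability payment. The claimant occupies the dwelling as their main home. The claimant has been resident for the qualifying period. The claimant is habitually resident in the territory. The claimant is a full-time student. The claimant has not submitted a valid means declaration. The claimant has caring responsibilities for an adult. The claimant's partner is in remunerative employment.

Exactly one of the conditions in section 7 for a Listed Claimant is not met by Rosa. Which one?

Under section 9: the claimant is available for work? no; or the claimant has no caring responsibilities for an adult? no; or the claimant has been resident for the qualifying period? yes. So the claimant is a Primary Household.
Under section 3: the claimant is not available for work? yes; the claimant has a dependent child? yes; the claimant has caring responsibilities for an adult? yes — 3 of 3 hold (need ≥2) → satisfied.
Under section 4: the claimant is in receipt of a qualifying disability payment? no; and the claimant's partner is in remunerative employment? yes; and the claimant does not occupy the dwelling as their main home? no. So the claimant is not a Class-R Claimant.
Under section 12: not a Primary Household (section 9)? no; not a Designated Resident (section 3)? no; not a Class-R Claimant (section 4)? yes — 1 of 3 hold (need ≥2) → not satisfied.
Under section 5: the claimant does not occupy the dwelling as their main home? no; and the claimant is a full-time student? yes. So the claimant is not a Tier VI Claimant.
Under section 11: Class-G Case (section 12)? no; the claimant has been resident for the qualifying period? yes; not a Tier VI Claimant (section 5)? yes — 2 of 3 hold (need ≥2) → satisfied.
Under section 10: the claimant is habitually resident in the territory? yes; or the claimant occupies the dwelling as their main home? yes. So the claimant is an Approved Person.
Under section 2: the claimant's partner is in remunerative employment? yes; and the claimant is not in receipt of a qualifying disability payment? yes; and the claimant has submitted a valid means declaration? no. So the claimant is not a Class-R Resident.
Under section 8: the claimant has no dependent children? no; and the claimant has no caring responsibilities for an adult? no. So the claimant is not a Scheduled Claimant.
Under section 1: Approved Person (section 10)? yes; and Class-R Resident (section 2)? no; and not a Scheduled Claimant (section 8)? yes. So the claimant is not a Critical Person.
Under section 7: not a Designated Claimant (section 11)? no; and not a Critical Person (section 1)? yes. So the claimant is not a Listed Claimant.

Designated Claimant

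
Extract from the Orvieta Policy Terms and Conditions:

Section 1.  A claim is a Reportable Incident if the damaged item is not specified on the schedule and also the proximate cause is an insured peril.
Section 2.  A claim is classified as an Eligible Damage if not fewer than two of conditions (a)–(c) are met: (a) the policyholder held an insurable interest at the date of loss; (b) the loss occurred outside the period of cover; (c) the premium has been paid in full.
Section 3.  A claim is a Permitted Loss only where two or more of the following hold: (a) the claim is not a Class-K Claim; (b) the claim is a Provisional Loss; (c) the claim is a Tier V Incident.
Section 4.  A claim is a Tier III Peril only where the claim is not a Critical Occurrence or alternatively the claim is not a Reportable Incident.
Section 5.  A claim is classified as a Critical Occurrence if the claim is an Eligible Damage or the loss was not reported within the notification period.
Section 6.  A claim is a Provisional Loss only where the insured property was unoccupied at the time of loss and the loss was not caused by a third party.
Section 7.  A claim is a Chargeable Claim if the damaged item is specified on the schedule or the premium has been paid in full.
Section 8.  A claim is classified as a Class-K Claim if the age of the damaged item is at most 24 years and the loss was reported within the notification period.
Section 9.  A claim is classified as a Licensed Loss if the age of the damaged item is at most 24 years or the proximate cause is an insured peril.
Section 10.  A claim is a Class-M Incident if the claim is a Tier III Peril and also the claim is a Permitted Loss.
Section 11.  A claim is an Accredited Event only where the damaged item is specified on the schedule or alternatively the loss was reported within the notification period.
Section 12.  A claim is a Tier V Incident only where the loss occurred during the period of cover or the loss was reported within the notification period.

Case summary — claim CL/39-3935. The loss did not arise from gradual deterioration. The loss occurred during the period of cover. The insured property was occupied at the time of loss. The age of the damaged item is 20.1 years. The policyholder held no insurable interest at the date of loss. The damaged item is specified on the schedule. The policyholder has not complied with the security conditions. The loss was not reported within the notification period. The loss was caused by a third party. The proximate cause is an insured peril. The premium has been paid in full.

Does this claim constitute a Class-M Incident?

section 2 — Eligible Damage: the policyholder held an insurable interest at the date of loss? no; the loss occurred outside the period of cover? no; the premium has been paid in full? yes — 1 of 3 hold (need ≥2) → not satisfied.
section 5 — Critical Occurrence: [Eligible Damage (section 2)? no] OR [the loss was not reported within the notification period? yes] → satisfied.
section 1 — Reportable Incident: [the damaged item is not specified on the schedule? no] AND [the proximate cause is an insured peril? yes] → not satisfied.
section 4 — Tier III Peril: [not a Critical Occurrence (section 5)? no] OR [not a Reportable Incident (section 1)? yes] → satisfied.
section 8 — Class-K Claim: [age of the damaged item: 20.1 years ≤ 24 years? yes] AND [the loss was reported within the notification period? no] → not satisfied.
section 6 — Provisional Loss: [the insured property was unoccupied at the time of loss? no] AND [the loss was not caused by a third party? no] → not satisfied.
section 12 — Tier V Incident: [the loss occurred during the period of cover? yes] OR [the loss was reported within the notification period? no] → satisfied.
section 3 — Permitted Loss: not a Class-K Claim (section 8)? yes; Provisional Loss (section 6)? no; Tier V Incident (section 12)? yes — 2 of 3 hold (need ≥2) → satisfied.
section 10 — Class-M Incident: [Tier III Peril (section 4)? yes] AND [Permitted Loss (section 3)? yes] → satisfied.

Yes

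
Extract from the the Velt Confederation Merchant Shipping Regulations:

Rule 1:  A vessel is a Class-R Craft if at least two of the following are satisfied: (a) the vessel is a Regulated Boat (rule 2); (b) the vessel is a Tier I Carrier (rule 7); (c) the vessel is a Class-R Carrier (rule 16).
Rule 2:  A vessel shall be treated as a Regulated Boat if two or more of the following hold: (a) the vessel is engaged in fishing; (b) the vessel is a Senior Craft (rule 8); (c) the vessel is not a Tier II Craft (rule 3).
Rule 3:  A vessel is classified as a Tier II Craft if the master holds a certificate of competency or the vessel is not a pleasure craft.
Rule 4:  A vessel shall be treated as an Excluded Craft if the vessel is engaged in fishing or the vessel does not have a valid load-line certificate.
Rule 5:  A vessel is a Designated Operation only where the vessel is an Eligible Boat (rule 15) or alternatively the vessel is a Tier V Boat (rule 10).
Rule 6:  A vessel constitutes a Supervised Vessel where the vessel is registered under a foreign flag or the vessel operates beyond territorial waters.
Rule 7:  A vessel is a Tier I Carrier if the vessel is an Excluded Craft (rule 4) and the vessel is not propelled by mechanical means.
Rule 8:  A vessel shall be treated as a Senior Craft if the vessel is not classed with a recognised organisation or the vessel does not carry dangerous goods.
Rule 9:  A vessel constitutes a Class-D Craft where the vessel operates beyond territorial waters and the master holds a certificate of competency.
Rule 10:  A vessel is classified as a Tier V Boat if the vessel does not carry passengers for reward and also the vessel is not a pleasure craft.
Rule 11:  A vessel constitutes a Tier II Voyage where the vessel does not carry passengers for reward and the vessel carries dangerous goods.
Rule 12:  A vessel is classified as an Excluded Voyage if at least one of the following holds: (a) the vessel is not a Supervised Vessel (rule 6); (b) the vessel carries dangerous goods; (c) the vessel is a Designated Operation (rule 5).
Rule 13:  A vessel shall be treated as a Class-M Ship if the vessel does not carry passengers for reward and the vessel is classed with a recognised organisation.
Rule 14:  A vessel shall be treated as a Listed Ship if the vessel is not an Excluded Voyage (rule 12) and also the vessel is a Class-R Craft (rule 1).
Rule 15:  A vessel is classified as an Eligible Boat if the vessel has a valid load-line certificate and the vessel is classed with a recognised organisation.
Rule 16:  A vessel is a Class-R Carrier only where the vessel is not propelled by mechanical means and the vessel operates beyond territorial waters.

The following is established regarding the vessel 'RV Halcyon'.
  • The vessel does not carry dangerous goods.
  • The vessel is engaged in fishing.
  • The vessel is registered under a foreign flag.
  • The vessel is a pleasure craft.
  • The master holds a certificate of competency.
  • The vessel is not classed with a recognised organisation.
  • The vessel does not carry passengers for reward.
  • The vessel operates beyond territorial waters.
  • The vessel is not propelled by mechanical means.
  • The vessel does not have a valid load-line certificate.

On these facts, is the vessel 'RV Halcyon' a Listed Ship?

Yes

Under rule 6: the vessel is registered under a foreign flag? yes; or the vessel operates beyond territorial waters? yes. So the vessel is a Supervised Vessel.
Under rule 15: the vessel has a valid load-line certificate? no; and the vessel is classed with a recognised organisation? no. So the vessel is not an Eligible Boat.
Under rule 10: the vessel does not carry passengers for reward? yes; and the vessel is not a pleasure craft? no. So the vessel is not a Tier V Boat.
Under rule 5: Eligible Boat (rule 15)? no; or Tier V Boat (rule 10)? no. So the vessel is not a Designated Operation.
Under rule 12: not a Supervised Vessel (rule 6)? no; or the vessel carries dangerous goods? no; or Designated Operation (rule 5)? no. So the vessel is not an Excluded Voyage.
Under rule 8: the vessel is not classed with a recognised organisation? yes; or the vessel does not carry dangerous goods? yes. So the vessel is a Senior Craft.
Under rule 3: the master holds a certificate of competency? yes; or the vessel is not a pleasure craft? no. So the vessel is a Tier II Craft.
Under rule 2: the vessel is engaged in fishing? yes; Senior Craft (rule 8)? yes; not a Tier II Craft (rule 3)? no — 2 of 3 hold (need ≥2) → satisfied.
Under rule 4: the vessel is engaged in fishing? yes; or the vessel does not have a valid load-line certificate? yes. So the vessel is an Excluded Craft.
Under rule 7: Excluded Craft (rule 4)? yes; and the vessel is not propelled by mechanical means? yes. So the vessel is a Tier I Carrier.
Under rule 16: the vessel is not propelled by mechanical means? yes; and the vessel operates beyond territorial waters? yes. So the vessel is a Class-R Carrier.
Under rule 1: Regulated Boat (rule 2)? yes; Tier I Carrier (rule 7)? yes; Class-R Carrier (rule 16)? yes — 3 of 3 hold (need ≥2) → satisfied.
Under rule 14: not an Excluded Voyage (rule 12)? yes; and Class-R Craft (rule 1)? yes. So the vessel is a Listed Ship.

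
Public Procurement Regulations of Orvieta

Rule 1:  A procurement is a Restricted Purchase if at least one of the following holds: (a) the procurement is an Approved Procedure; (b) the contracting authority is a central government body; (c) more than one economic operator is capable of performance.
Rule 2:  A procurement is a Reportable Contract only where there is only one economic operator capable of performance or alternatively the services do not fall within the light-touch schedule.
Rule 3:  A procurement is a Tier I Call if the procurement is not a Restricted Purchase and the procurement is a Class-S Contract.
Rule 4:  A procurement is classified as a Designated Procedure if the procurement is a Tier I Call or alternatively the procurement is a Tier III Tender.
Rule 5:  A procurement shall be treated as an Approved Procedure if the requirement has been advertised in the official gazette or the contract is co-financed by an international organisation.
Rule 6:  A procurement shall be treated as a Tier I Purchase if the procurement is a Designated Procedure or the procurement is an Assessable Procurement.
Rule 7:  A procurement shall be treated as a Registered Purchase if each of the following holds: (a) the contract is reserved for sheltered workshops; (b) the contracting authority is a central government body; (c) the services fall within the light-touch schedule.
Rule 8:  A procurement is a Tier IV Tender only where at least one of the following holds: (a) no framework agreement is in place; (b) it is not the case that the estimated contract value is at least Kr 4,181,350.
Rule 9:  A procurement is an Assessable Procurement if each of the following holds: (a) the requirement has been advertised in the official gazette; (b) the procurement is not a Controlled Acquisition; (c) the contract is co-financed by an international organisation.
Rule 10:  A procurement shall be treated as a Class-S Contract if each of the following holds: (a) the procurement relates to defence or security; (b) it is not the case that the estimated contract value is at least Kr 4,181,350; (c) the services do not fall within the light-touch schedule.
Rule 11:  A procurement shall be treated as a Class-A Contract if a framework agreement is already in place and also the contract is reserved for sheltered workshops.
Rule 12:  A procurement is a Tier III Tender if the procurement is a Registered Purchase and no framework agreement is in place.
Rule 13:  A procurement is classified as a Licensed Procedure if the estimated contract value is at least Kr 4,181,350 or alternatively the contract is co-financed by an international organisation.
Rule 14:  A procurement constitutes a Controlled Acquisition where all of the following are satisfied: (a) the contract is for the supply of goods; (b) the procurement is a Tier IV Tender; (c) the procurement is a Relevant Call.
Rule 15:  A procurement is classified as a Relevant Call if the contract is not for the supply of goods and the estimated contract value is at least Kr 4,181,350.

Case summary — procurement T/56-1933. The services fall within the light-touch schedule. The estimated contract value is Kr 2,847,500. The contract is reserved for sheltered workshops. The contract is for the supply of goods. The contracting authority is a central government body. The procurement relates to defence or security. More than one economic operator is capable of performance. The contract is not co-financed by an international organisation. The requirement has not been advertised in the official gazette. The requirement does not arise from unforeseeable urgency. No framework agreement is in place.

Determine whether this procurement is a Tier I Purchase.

rule 5 — Approved Procedure: [the requirement has been advertised in the official gazette? no] OR [the contract is co-financed by an international organisation? no] → not satisfied.
rule 1 — Restricted Purchase: [Approved Procedure (rule 5)? no] OR [the contracting authority is a central government body? yes] OR [more than one economic operator is capable of performance? yes] → satisfied.
rule 10 — Class-S Contract: [the procurement relates to defence or security? yes] AND [estimated contract value: Kr 2,847,500 ≥ Kr 4,181,350? no, so negated condition yes] AND [the services do not fall within the light-touch schedule? no] → not satisfied.
rule 3 — Tier I Call: [not a Restricted Purchase (rule 1)? no] AND [Class-S Contract (rule 10)? no] → not satisfied.
rule 7 — Registered Purchase: [the contract is reserved for sheltered workshops? yes] AND [the contracting authority is a central government body? yes] AND [the services fall within the light-touch schedule? yes] → satisfied.
rule 12 — Tier III Tender: [Registered Purchase (rule 7)? yes] AND [no framework agreement is in place? yes] → satisfied.
rule 4 — Designated Procedure: [Tier I Call (rule 3)? no] OR [Tier III Tender (rule 12)? yes] → satisfied.
rule 8 — Tier IV Tender: [no framework agreement is in place? yes] OR [estimated contract value: Kr 2,847,500 ≥ Kr 4,181,350? no, so negated condition yes] → satisfied.
rule 15 — Relevant Call: [the contract is not for the supply of goods? no] AND [estimated contract value: Kr 2,847,500 ≥ Kr 4,181,350? no] → not satisfied.
rule 14 — Controlled Acquisition: [the contract is for the supply of goods? yes] AND [Tier IV Tender (rule 8)? yes] AND [Relevant Call (rule 15)? no] → not satisfied.
rule 9 — Assessable Procurement: [the requirement has been advertised in the official gazette? no] AND [not a Controlled Acquisition (rule 14)? yes] AND [the contract is co-financed by an international organisation? no] → not satisfied.
rule 6 — Tier I Purchase: [Designated Procedure (rule 4)? yes] OR [Assessable Procurement (rule 9)? no] → satisfied.

Yes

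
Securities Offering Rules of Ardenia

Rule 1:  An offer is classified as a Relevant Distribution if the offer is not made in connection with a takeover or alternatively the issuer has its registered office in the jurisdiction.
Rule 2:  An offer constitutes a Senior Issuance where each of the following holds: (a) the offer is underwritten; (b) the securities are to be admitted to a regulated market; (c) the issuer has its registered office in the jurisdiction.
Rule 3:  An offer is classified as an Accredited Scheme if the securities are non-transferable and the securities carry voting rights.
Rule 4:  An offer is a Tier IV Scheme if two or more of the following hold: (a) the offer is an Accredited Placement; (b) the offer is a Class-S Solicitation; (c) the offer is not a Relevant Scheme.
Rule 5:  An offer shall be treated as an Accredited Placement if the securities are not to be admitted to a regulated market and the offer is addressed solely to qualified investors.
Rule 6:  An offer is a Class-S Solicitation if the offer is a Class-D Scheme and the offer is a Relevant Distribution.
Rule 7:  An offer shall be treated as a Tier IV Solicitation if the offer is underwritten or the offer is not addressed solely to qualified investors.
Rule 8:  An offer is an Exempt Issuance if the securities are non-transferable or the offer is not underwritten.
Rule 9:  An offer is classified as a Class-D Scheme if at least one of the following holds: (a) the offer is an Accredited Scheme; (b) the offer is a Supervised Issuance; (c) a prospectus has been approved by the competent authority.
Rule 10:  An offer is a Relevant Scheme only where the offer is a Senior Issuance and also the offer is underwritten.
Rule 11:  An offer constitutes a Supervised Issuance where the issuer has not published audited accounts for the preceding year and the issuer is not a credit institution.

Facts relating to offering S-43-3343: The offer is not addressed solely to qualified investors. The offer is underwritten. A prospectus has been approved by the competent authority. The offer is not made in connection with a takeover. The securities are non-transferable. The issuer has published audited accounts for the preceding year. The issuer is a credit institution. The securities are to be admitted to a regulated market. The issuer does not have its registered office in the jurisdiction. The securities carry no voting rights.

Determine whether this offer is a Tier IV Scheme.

rule 5 — Accredited Placement: [the securities are not to be admitted to a regulated market? no] AND [the offer is addressed solely to qualified investors? no] → not satisfied.
rule 3 — Accredited Scheme: [the securities are non-transferable? yes] AND [the securities carry voting rights? no] → not satisfied.
rule 11 — Supervised Issuance: [the issuer has not published audited accounts for the preceding year? no] AND [the issuer is not a credit institution? no] → not satisfied.
rule 9 — Class-D Scheme: [Accredited Scheme (rule 3)? no] OR [Supervised Issuance (rule 11)? no] OR [a prospectus has been approved by the competent authority? yes] → satisfied.
rule 1 — Relevant Distribution: [the offer is not made in connection with a takeover? yes] OR [the issuer has its registered office in the jurisdiction? no] → satisfied.
rule 6 — Class-S Solicitation: [Class-D Scheme (rule 9)? yes] AND [Relevant Distribution (rule 1)? yes] → satisfied.
rule 2 — Senior Issuance: [the offer is underwritten? yes] AND [the securities are to be admitted to a regulated market? yes] AND [the issuer has its registered office in the jurisdiction? no] → not satisfied.
rule 10 — Relevant Scheme: [Senior Issuance (rule 2)? no] AND [the offer is underwritten? yes] → not satisfied.
rule 4 — Tier IV Scheme: Accredited Placement (rule 5)? no; Class-S Solicitation (rule 6)? yes; not a Relevant Scheme (rule 10)? yes — 2 of 3 hold (need ≥2) → satisfied.

Yes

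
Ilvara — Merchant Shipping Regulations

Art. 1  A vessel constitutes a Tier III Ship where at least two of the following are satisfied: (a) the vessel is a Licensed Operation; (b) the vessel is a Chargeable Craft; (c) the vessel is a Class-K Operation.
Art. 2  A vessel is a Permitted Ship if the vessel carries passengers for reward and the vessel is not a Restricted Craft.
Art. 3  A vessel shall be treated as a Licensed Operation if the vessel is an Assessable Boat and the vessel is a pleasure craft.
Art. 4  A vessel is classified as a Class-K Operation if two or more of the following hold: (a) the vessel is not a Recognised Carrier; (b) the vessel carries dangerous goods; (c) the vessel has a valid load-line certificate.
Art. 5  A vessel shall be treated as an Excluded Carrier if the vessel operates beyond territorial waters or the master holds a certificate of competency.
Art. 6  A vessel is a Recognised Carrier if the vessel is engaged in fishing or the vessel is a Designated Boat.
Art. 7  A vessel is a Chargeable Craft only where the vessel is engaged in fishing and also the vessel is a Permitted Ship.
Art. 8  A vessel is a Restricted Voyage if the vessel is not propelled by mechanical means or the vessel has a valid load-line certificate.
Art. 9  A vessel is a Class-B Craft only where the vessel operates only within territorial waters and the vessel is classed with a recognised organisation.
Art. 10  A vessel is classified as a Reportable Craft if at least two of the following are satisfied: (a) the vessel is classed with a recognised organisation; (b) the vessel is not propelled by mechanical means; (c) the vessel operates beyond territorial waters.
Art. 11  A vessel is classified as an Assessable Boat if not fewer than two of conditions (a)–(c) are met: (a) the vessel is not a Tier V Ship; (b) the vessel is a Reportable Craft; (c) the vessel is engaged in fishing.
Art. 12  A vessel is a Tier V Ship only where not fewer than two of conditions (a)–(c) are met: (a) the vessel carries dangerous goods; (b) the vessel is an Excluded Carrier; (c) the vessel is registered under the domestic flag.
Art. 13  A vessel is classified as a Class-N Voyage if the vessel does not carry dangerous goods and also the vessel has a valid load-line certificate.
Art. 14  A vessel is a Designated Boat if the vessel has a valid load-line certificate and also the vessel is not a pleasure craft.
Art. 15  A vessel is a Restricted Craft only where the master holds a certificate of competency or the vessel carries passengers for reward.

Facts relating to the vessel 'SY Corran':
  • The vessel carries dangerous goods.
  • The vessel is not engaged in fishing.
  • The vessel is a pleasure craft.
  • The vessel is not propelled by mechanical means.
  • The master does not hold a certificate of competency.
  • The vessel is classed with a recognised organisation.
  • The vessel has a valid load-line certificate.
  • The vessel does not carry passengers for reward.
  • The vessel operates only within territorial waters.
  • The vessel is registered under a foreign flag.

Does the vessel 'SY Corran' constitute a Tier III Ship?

Yes

article 5 — Excluded Carrier: [the vessel operates beyond territorial waters? no] OR [the master holds a certificate of competency? no] → not satisfied.
article 12 — Tier V Ship: the vessel carries dangerous goods? yes; Excluded Carrier (article 5)? no; the vessel is registered under the domestic flag? no — 1 of 3 hold (need ≥2) → not satisfied.
article 10 — Reportable Craft: the vessel is classed with a recognised organisation? yes; the vessel is not propelled by mechanical means? yes; the vessel operates beyond territorial waters? no — 2 of 3 hold (need ≥2) → satisfied.
article 11 — Assessable Boat: not a Tier V Ship (article 12)? yes; Reportable Craft (article 10)? yes; the vessel is engaged in fishing? no — 2 of 3 hold (need ≥2) → satisfied.
article 3 — Licensed Operation: [Assessable Boat (article 11)? yes] AND [the vessel is a pleasure craft? yes] → satisfied.
article 15 — Restricted Craft: [the master holds a certificate of competency? no] OR [the vessel carries passengers for reward? no] → not satisfied.
article 2 — Permitted Ship: [the vessel carries passengers for reward? no] AND [not a Restricted Craft (article 15)? yes] → not satisfied.
article 7 — Chargeable Craft: [the vessel is engaged in fishing? no] AND [Permitted Ship (article 2)? no] → not satisfied.
article 14 — Designated Boat: [the vessel has a valid load-line certificate? yes] AND [the vessel is not a pleasure craft? no] → not satisfied.
article 6 — Recognised Carrier: [the vessel is engaged in fishing? no] OR [Designated Boat (article 14)? no] → not satisfied.
article 4 — Class-K Operation: not a Recognised Carrier (article 6)? yes; the vessel carries dangerous goods? yes; the vessel has a valid load-line certificate? yes — 3 of 3 hold (need ≥2) → satisfied.
article 1 — Tier III Ship: Licensed Operation (article 3)? yes; Chargeable Craft (article 7)? no; Class-K Operation (article 4)? yes — 2 of 3 hold (need ≥2) → satisfied.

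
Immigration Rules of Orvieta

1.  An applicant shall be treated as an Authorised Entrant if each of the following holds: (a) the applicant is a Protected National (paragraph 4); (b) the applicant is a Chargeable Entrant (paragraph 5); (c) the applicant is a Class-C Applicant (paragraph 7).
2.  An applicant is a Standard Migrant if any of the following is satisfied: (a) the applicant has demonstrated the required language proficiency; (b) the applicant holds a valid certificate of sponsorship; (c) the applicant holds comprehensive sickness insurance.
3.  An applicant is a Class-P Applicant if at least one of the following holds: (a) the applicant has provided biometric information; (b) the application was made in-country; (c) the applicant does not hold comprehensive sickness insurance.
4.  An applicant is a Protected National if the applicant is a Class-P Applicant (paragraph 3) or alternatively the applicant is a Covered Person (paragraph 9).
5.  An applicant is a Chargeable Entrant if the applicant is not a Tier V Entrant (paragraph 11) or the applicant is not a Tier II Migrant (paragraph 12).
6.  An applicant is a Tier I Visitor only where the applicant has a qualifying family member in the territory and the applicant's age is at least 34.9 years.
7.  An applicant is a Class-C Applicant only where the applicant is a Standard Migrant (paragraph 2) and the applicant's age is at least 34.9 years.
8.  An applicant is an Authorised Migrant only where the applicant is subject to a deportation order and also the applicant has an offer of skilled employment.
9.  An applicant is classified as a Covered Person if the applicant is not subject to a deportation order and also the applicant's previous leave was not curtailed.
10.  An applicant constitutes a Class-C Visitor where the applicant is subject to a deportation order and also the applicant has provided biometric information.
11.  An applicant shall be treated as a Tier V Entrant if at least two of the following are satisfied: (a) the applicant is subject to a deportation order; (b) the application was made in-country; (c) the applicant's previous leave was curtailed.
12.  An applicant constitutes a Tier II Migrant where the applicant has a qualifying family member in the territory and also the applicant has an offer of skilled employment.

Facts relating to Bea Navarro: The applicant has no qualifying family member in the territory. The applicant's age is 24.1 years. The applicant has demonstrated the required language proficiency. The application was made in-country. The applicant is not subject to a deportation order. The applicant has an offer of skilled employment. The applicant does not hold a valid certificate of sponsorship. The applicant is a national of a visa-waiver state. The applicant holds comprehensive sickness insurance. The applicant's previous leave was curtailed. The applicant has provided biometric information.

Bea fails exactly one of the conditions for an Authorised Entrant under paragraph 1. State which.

paragraph 3 — Class-P Applicant: [the applicant has provided biometric information? yes] OR [the application was made in-country? yes] OR [the applicant does not hold comprehensive sickness insurance? no] → satisfied.
paragraph 9 — Covered Person: [the applicant is not subject to a deportation order? yes] AND [the applicant's previous leave was not curtailed? no] → not satisfied.
paragraph 4 — Protected National: [Class-P Applicant (paragraph 3)? yes] OR [Covered Person (paragraph 9)? no] → satisfied.
paragraph 11 — Tier V Entrant: the applicant is subject to a deportation order? no; the application was made in-country? yes; the applicant's previous leave was curtailed? yes — 2 of 3 hold (need ≥2) → satisfied.
paragraph 12 — Tier II Migrant: [the applicant has a qualifying family member in the territory? no] AND [the applicant has an offer of skilled employment? yes] → not satisfied.
paragraph 5 — Chargeable Entrant: [not a Tier V Entrant (paragraph 11)? no] OR [not a Tier II Migrant (paragraph 12)? yes] → satisfied.
paragraph 2 — Standard Migrant: [the applicant has demonstrated the required language proficiency? yes] OR [the applicant holds a valid certificate of sponsorship? no] OR [the applicant holds comprehensive sickness insurance? yes] → satisfied.
paragraph 7 — Class-C Applicant: [Standard Migrant (paragraph 2)? yes] AND [applicant's age: 24.1 years ≥ 34.9 years? no] → not satisfied.
paragraph 1 — Authorised Entrant: [Protected National (paragraph 4)? yes] AND [Chargeable Entrant (paragraph 5)? yes] AND [Class-C Applicant (paragraph 7)? no] → not satisfied.

Class-C Applicant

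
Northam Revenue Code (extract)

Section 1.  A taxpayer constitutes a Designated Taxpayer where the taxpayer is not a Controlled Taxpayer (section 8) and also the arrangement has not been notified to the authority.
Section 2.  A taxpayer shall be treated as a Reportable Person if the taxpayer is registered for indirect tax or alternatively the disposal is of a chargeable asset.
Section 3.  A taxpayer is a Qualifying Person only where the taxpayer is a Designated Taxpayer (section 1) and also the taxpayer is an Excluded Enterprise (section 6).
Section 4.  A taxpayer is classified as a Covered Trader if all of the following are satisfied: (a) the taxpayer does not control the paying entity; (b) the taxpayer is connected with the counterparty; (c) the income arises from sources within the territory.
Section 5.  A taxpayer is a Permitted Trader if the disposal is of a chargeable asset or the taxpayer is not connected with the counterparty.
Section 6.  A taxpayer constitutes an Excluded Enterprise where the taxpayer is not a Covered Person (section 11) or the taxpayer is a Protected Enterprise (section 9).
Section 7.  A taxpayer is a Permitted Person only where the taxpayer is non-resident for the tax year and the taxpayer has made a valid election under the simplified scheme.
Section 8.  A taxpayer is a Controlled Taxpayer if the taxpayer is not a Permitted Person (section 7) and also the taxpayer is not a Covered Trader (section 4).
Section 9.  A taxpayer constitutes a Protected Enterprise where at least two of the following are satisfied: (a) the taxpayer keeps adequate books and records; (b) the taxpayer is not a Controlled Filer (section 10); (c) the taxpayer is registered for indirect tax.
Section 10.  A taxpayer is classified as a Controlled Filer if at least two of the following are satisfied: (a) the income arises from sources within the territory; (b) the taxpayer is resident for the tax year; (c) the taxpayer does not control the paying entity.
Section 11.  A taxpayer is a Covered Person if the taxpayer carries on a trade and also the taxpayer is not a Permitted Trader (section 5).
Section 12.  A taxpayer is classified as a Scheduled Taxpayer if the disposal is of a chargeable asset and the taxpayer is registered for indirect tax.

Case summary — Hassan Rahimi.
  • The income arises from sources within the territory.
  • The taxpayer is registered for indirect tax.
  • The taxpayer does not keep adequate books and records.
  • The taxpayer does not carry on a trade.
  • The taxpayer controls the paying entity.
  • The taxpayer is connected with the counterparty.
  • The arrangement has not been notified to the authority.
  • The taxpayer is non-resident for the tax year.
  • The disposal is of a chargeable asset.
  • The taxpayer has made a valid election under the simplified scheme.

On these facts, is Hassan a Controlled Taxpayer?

section 7 — Permitted Person: [the taxpayer is non-resident for the tax year? yes] AND [the taxpayer has made a valid election under the simplified scheme? yes] → satisfied.
section 4 — Covered Trader: [the taxpayer does not control the paying entity? no] AND [the taxpayer is connected with the counterparty? yes] AND [the income arises from sources within the territory? yes] → not satisfied.
section 8 — Controlled Taxpayer: [not a Permitted Person (section 7)? no] AND [not a Covered Trader (section 4)? yes] → not satisfied.

No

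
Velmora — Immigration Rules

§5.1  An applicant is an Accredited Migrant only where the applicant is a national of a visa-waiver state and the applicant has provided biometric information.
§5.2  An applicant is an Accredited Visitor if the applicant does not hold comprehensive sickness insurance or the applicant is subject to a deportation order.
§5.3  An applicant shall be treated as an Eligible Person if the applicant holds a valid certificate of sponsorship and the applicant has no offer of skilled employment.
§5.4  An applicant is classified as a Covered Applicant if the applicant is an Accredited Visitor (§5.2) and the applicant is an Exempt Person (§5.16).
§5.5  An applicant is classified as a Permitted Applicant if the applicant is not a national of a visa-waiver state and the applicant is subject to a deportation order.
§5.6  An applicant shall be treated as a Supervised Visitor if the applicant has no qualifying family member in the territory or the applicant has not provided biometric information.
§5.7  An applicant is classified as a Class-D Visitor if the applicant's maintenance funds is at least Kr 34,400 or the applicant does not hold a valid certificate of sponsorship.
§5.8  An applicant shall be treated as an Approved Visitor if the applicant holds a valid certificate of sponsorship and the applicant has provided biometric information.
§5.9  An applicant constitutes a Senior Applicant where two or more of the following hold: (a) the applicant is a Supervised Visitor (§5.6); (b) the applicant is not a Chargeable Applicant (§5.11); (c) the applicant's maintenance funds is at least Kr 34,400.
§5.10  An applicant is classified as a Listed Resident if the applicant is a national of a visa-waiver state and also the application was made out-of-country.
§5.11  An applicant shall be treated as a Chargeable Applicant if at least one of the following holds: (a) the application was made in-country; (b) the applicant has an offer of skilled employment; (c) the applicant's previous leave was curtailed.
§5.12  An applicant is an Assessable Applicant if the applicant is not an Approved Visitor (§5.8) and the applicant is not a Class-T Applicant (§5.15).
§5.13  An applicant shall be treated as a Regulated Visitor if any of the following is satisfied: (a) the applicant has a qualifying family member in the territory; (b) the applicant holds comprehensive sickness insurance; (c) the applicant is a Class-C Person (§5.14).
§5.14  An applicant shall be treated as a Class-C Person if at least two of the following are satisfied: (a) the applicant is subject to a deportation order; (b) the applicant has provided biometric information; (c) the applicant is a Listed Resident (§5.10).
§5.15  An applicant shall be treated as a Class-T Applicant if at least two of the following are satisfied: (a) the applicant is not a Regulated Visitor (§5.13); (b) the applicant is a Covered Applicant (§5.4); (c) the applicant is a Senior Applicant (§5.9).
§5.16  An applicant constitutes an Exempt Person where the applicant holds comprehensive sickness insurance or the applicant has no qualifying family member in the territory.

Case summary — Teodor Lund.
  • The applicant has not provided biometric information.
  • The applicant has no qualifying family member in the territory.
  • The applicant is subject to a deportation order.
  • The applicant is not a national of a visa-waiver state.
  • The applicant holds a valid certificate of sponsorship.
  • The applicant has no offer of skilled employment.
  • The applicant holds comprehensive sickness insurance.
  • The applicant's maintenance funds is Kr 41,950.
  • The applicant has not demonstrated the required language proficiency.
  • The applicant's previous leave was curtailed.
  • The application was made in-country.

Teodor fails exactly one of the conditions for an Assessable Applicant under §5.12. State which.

Class-T Applicant

Under §5.8: the applicant holds a valid certificate of sponsorship? yes; and the applicant has provided biometric information? no. So the applicant is not an Approved Visitor.
Under §5.10: the applicant is a national of a visa-waiver state? no; and the application was made out-of-country? no. So the applicant is not a Listed Resident.
Under §5.14: the applicant is subject to a deportation order? yes; the applicant has provided biometric information? no; Listed Resident (§5.10)? no — 1 of 3 hold (need ≥2) → not satisfied.
Under §5.13: the applicant has a qualifying family member in the territory? no; or the applicant holds comprehensive sickness insurance? yes; or Class-C Person (§5.14)? no. So the applicant is a Regulated Visitor.
Under §5.2: the applicant does not hold comprehensive sickness insurance? no; or the applicant is subject to a deportation order? yes. So the applicant is an Accredited Visitor.
Under §5.16: the applicant holds comprehensive sickness insurance? yes; or the applicant has no qualifying family member in the territory? yes. So the applicant is an Exempt Person.
Under §5.4: Accredited Visitor (§5.2)? yes; and Exempt Person (§5.16)? yes. So the applicant is a Covered Applicant.
Under §5.6: the applicant has no qualifying family member in the territory? yes; or the applicant has not provided biometric information? yes. So the applicant is a Supervised Visitor.
Under §5.11: the application was made in-country? yes; or the applicant has an offer of skilled employment? no; or the applicant's previous leave was curtailed? yes. So the applicant is a Chargeable Applicant.
Under §5.9: Supervised Visitor (§5.6)? yes; not a Chargeable Applicant (§5.11)? no; applicant's maintenance funds: Kr 41,950 ≥ Kr 34,400? yes — 2 of 3 hold (need ≥2) → satisfied.
Under §5.15: not a Regulated Visitor (§5.13)? no; Covered Applicant (§5.4)? yes; Senior Applicant (§5.9)? yes — 2 of 3 hold (need ≥2) → satisfied.
Under §5.12: not an Approved Visitor (§5.8)? yes; and not a Class-T Applicant (§5.15)? no. So the applicant is not an Assessable Applicant.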